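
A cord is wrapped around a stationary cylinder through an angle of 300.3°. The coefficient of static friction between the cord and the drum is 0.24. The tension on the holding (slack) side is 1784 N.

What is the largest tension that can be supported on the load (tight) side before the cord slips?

T_max ≈ 6280 N

At impending slip the capstan equation gives T₂/T₁ = e^{μβ} with β in radians.
β = 300.3° × π/180 = 5.241 rad.
e^{μβ} = e^{0.24×5.241} = 3.518.
T₂ = T₁ · e^{μβ} = 1784 × 3.518 = 6280 N.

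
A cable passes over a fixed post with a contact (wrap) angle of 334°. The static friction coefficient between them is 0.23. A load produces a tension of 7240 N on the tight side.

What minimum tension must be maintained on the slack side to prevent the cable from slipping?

T_min ≈ 1890 N

Capstan equation at impending slip: T_tight/T_slack = e^{μβ}.
β = 334° = 5.829 rad; e^{μβ} = e^{0.23×5.829} = 3.822.
T_slack = T_tight / e^{μβ} = 7240 / 3.822 = 1890 N.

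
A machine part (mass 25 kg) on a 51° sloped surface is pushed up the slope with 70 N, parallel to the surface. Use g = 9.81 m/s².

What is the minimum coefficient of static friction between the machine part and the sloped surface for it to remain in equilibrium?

μ_s,min ≈ 0.781

N = m g cos θ = 154.3 N.
Friction must make up the shortfall along the incline: f = m g sin θ − P = 190.6 − 70 = 120.6 N.
At the threshold f = μ_s N, so μ_s,min = 120.6/154.3 = 0.781.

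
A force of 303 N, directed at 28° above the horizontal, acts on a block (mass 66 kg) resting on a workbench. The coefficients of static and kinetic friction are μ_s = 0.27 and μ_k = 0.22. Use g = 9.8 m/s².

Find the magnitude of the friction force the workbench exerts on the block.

The vertical component of P reduces the normal force: N = m g − P sin α = 646.8 − 142.2 = 504.6 N.
Horizontally, friction must balance P cos α = 267.5 N.
μ_s N = 0.27 × 504.6 = 136.2 N.
The required friction exceeds μ_s N, so the block moves and f = μ_k N = 111 N.

f ≈ 111 N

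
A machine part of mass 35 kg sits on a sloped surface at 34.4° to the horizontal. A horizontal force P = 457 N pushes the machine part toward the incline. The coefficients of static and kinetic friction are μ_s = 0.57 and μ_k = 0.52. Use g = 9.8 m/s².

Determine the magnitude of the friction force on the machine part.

f ≈ 183 N (down the incline)

Resolve perpendicular to the incline: N = m g cos θ + P sin θ = 35×9.8×cos 34.4° + 457×sin 34.4° = 541.2 N.
Parallel to the incline: P cos θ − m g sin θ = 377.1 − 193.8 = 183.3 N; the friction needed to balance this is 183.3 N acting down the slope.
The limit of static friction is μ_s N = 308.5 N.
Since 183.3 N is within the 308.5 N limit, the machine part stays put and friction is exactly 183 N.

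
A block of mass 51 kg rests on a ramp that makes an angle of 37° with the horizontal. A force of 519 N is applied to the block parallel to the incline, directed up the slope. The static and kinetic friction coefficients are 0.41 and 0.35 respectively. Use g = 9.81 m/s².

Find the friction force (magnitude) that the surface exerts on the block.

f ≈ 140 N (down the incline)

The normal reaction is N = m g cos θ = 399.6 N.
For equilibrium along the incline the friction force must supply f = m g sin θ − P = 301.1 − 519 = -217.9 N (positive meaning up-slope).
Maximum static friction available: μ_s N = 0.41 × 399.6 = 163.8 N.
Since |-217.9| > 163.8 N, static friction cannot hold it; the block slides up the incline and kinetic friction applies: f = μ_k N = 0.35 × 399.6 = 140 N.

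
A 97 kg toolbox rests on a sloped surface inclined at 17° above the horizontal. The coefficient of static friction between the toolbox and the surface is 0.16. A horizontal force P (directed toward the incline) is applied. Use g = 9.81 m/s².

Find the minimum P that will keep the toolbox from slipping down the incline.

P_min ≈ 132 N

The toolbox tends to slide down (tan θ > μ_s), so at the point of impending slip friction acts up-slope at its limit: f = μ_s N.
Perpendicular to the incline: N = m g cos θ + P sin θ.
Along the incline: P cos θ + μ_s N = m g sin θ, i.e. P cos θ + μ_s (m g cos θ + P sin θ) = m g sin θ.
Solving, P (cos θ + μ_s sin θ) = m g (sin θ − μ_s cos θ), so P = 952×0.1394/1.003 = 132 N.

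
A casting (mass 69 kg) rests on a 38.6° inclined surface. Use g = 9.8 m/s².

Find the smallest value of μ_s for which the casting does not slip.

μ_s,min ≈ 0.798

At the slip threshold m g sin θ = μ_s m g cos θ, so μ_s,min = tan θ.
μ_s,min = tan 38.6° = 0.798.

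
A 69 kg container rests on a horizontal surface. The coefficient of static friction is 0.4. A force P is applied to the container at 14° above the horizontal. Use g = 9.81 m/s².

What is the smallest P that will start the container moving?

P ≈ 254 N

N = m g − P sin α (the pull lifts the container).
At impending slip, P cos α = μ_s N = μ_s (m g − P sin α).
Solving: P (cos α + μ_s sin α) = μ_s m g → P = 0.4×677/(cos 14° + 0.4 sin 14°) = 271/1.067 = 254 N.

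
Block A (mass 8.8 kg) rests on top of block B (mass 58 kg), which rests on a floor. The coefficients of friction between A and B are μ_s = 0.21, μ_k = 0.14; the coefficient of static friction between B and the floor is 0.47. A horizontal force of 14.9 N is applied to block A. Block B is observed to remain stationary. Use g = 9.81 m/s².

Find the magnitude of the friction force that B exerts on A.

The normal force B exerts on A is simply A's weight, N₁ = 86.33 N.
Maximum static friction on A from B: μ_s N₁ = 0.21×86.33 = 18.13 N.
P = 14.9 N is within that limit, so A and B move together (both at rest); the A–B friction is simply f₁ = P = 14.9 N.
B experiences an equal 14.9 N forward from A (third law). B is in equilibrium, so the floor supplies f₂ = 14.9 N of static friction (limit μ_s(m_A+m_B)g = 308 N, not exceeded).

f ≈ 14.9 N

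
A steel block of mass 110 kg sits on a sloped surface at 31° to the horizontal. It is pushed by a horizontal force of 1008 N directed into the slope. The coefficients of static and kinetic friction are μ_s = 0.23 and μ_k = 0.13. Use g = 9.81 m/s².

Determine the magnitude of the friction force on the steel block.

f ≈ 308 N (down the incline)

Normal direction: N = m g cos θ + P sin θ = 1444 N.
Along the incline, the net driving force (taking up-slope positive) is P cos θ − m g sin θ = 864 − 555.8 = 308.2 N, so equilibrium requires friction f = -308.2 N (down-slope).
Maximum static friction: μ_s N = 0.23 × 1444 = 332.1 N.
Since 308.2 N is within the 332.1 N limit, the steel block stays put and friction is exactly 308 N.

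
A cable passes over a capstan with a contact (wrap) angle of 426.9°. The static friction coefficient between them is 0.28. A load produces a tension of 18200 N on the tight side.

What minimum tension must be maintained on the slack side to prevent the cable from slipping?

T_min ≈ 2260 N

Capstan equation at impending slip: T_tight/T_slack = e^{μβ}.
β = 426.9° = 7.451 rad; e^{μβ} = e^{0.28×7.451} = 8.054.
T_slack = T_tight / e^{μβ} = 18200 / 8.054 = 2260 N.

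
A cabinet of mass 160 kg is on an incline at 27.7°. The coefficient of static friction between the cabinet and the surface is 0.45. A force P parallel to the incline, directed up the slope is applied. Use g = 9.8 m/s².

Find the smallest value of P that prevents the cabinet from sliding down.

P_min ≈ 104 N

The cabinet tends to slide down (tan θ > μ_s), so at the point of impending slip friction acts up-slope at its limit: f = μ_s N.
P is parallel to the surface, so N = m g cos θ = 1390 N.
Along the incline: P + μ_s N = m g sin θ, so P = 729 − 0.45×1390 = 104 N.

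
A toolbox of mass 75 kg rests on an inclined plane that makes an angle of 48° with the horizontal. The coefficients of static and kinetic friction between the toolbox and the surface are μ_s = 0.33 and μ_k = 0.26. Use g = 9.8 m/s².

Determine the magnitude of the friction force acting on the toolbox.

f ≈ 128 N (up the incline)

Perpendicular to the surface, N = m g cos θ = 75·9.8·cos 48° = 491.8 N.
For equilibrium along the incline, friction must balance the weight component: f = m g sin θ = 546.2 N up the slope.
Maximum static friction available: μ_s N = 0.33 × 491.8 = 162.3 N.
Since |546.2| > 162.3 N, static friction cannot hold it; the toolbox slides down the incline and kinetic friction applies: f = μ_k N = 0.26 × 491.8 = 128 N.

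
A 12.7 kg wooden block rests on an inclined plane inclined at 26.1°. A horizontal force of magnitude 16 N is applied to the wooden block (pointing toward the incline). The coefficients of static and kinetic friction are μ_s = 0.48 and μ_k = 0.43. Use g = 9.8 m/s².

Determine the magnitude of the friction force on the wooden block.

f ≈ 40.4 N (up the incline)

The horizontal push has a component P sin θ into the surface, so N = m g cos θ + P sin θ = 111.8 + 7.039 = 118.8 N.
Parallel to the incline: P cos θ − m g sin θ = 14.37 − 54.75 = -40.39 N; the friction needed to balance this is 40.39 N acting up the slope.
Maximum static friction: μ_s N = 0.48 × 118.8 = 57.03 N.
Since 40.39 N is within the 57.03 N limit, the wooden block stays put and friction is exactly 40.4 N.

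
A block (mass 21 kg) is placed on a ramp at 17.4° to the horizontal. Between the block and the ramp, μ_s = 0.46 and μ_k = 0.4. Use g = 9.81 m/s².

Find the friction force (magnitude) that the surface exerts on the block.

The normal reaction is N = m g cos θ = 196.6 N.
For equilibrium along the incline, friction must balance the weight component: f = m g sin θ = 61.61 N up the slope.
Static friction can supply at most μ_s N = 90.43 N.
Since |61.61| ≤ 90.43 N, the block remains in static equilibrium and friction takes exactly the required value.

f ≈ 61.6 N (up the incline)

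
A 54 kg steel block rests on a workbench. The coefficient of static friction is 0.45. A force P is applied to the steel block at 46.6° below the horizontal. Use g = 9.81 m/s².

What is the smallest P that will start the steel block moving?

N = m g + P sin α (the push presses the steel block into the workbench).
At impending slip, P cos α = μ_s N = μ_s (m g + P sin α).
Solving: P (cos α − μ_s sin α) = μ_s m g → P = 0.45×530/(cos 46.6° − 0.45 sin 46.6°) = 238/0.3601 = 662 N.

P ≈ 662 N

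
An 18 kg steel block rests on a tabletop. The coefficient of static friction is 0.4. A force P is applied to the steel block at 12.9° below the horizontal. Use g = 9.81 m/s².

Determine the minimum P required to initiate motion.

N = m g + P sin α (the push presses the steel block into the tabletop).
At impending slip, P cos α = μ_s N = μ_s (m g + P sin α).
Solving: P (cos α − μ_s sin α) = μ_s m g → P = 0.4×177/(cos 12.9° − 0.4 sin 12.9°) = 70.6/0.8855 = 79.8 N.

P ≈ 79.8 N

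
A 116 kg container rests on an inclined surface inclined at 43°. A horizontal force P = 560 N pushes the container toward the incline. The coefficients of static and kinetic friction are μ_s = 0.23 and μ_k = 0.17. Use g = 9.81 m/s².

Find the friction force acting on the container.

Normal direction: N = m g cos θ + P sin θ = 1214 N.
Along the incline, the net driving force (taking up-slope positive) is P cos θ − m g sin θ = 409.6 − 776.1 = -366.5 N, so equilibrium requires friction f = 366.5 N (up-slope).
Maximum static friction: μ_s N = 0.23 × 1214 = 279.3 N.
|f_req| = 366.5 > 279.3 N → the container slides down the incline; f = μ_k N = 0.17 × 1214 = 206 N.

f ≈ 206 N (up the incline)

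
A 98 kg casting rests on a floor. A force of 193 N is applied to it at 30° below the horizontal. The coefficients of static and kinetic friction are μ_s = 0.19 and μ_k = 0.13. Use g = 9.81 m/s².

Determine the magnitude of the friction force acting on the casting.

f ≈ 167 N

Vertical equilibrium gives N = m g + P sin α = 1058 N.
For equilibrium, f = P cos α = 193×cos 30° = 167.1 N.
μ_s N = 0.19 × 1058 = 201 N.
167.1 ≤ 201 N → static; friction equals the required 167 N.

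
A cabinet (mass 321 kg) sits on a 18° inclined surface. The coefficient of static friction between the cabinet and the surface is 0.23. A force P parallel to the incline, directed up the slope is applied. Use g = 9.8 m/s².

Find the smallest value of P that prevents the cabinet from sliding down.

The cabinet tends to slide down (tan θ > μ_s), so at the point of impending slip friction acts up-slope at its limit: f = μ_s N.
P is parallel to the surface, so N = m g cos θ = 2990 N.
Along the incline: P + μ_s N = m g sin θ, so P = 972 − 0.23×2990 = 284 N.

P_min ≈ 284 N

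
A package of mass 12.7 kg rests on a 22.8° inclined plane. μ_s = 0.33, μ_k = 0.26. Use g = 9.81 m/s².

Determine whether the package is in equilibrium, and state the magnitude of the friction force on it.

N = m g cos θ = 115 N.
Down-slope weight component: m g sin θ = 48.3 N.
μ_s N = 37.9 N.
48.3 > 37.9 N, so it slides; kinetic friction f = μ_k N = 0.26×115 = 29.9 N.

f ≈ 29.9 N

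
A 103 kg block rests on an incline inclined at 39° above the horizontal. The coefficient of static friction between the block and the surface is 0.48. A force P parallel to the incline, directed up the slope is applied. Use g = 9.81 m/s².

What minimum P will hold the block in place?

The block tends to slide down (tan θ > μ_s), so at the point of impending slip friction acts up-slope at its limit: f = μ_s N.
P is parallel to the surface, so N = m g cos θ = 785 N.
Along the incline: P + μ_s N = m g sin θ, so P = 636 − 0.48×785 = 259 N.

P_min ≈ 259 N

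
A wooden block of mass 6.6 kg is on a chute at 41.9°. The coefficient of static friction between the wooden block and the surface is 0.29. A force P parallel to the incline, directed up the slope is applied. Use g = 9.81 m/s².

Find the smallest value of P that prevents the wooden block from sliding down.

P_min ≈ 29.3 N

The wooden block tends to slide down (tan θ > μ_s), so at the point of impending slip friction acts up-slope at its limit: f = μ_s N.
P is parallel to the surface, so N = m g cos θ = 48.2 N.
Along the incline: P + μ_s N = m g sin θ, so P = 43.2 − 0.29×48.2 = 29.3 N.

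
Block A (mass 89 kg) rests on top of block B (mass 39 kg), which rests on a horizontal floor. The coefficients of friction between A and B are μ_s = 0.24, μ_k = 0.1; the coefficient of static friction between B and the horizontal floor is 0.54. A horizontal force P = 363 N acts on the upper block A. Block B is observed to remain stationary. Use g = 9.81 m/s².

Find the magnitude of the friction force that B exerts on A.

The normal force B exerts on A is simply A's weight, N₁ = 873.1 N.
So the A–B interface can sustain at most μ_s N₁ = 209.5 N of static friction.
P = 363 N exceeds that limit, so A slips over B and the interface friction becomes kinetic: f₁ = μ_k N₁ = 0.1×873.1 = 87.3 N.
By Newton's third law B feels 87.3 N forward from A. With B stationary, the floor's static friction on B balances it: f₂ = 87.3 N (well within μ_s(m_A+m_B)g = 678.1 N).

f ≈ 87.3 N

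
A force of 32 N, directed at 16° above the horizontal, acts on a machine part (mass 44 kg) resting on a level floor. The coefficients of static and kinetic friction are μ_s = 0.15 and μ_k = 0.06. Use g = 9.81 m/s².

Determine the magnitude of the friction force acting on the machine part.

f ≈ 30.8 N

The vertical component of P reduces the normal force: N = m g − P sin α = 431.6 − 8.82 = 422.8 N.
Horizontally, friction must balance P cos α = 30.76 N.
μ_s N = 0.15 × 422.8 = 63.42 N.
Since 30.76 N does not exceed the limit, the machine part stays at rest and f = 30.8 N.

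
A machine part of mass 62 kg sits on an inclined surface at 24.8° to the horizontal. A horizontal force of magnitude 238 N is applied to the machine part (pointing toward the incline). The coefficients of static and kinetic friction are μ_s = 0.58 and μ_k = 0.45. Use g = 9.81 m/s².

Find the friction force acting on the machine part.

Resolve perpendicular to the incline: N = m g cos θ + P sin θ = 62×9.81×cos 24.8° + 238×sin 24.8° = 652 N.
Along the incline, the net driving force (taking up-slope positive) is P cos θ − m g sin θ = 216.1 − 255.1 = -39.07 N, so equilibrium requires friction f = 39.07 N (up-slope).
Maximum static friction: μ_s N = 0.58 × 652 = 378.1 N.
|f_req| = 39.07 ≤ 378.1 N → the machine part is in equilibrium; friction equals the required value.

f ≈ 39.1 N (up the incline)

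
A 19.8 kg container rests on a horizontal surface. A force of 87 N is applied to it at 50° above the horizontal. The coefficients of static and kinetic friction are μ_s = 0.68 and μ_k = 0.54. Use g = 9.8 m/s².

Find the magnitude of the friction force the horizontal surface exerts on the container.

N = m g − P sin α = 194 − 87×sin 50° = 127.4 N.
For equilibrium, f = P cos α = 87×cos 50° = 55.92 N.
The static-friction limit is μ_s N = 86.63 N.
Since 55.92 N does not exceed the limit, the container stays at rest and f = 55.9 N.

f ≈ 55.9 N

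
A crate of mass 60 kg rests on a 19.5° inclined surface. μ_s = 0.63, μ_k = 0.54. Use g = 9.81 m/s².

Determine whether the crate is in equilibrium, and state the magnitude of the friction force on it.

N = m g cos θ = 555 N.
Down-slope weight component: m g sin θ = 196 N.
μ_s N = 350 N.
196 ≤ 350 N, so it stays put; friction = 196 N.

f ≈ 196 N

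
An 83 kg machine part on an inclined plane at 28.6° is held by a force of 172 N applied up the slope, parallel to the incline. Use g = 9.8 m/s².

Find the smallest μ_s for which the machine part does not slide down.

N = m g cos θ = 714.2 N.
Friction must make up the shortfall along the incline: f = m g sin θ − P = 389.4 − 172 = 217.4 N.
At the threshold f = μ_s N, so μ_s,min = 217.4/714.2 = 0.304.

μ_s,min ≈ 0.304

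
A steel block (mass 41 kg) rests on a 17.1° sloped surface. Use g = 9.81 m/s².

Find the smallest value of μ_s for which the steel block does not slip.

μ_s,min ≈ 0.308

At the slip threshold m g sin θ = μ_s m g cos θ, so μ_s,min = tan θ.
μ_s,min = tan 17.1° = 0.308.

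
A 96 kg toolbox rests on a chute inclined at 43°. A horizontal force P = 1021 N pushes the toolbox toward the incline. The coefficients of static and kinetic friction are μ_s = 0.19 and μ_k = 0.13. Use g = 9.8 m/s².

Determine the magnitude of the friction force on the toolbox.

Resolve perpendicular to the incline: N = m g cos θ + P sin θ = 96×9.8×cos 43° + 1021×sin 43° = 1384 N.
Parallel to the incline: P cos θ − m g sin θ = 746.7 − 641.6 = 105.1 N; the friction needed to balance this is 105.1 N acting down the slope.
Maximum static friction: μ_s N = 0.19 × 1384 = 263 N.
|f_req| = 105.1 ≤ 263 N → the toolbox is in equilibrium; friction equals the required value.

f ≈ 105 N (down the incline)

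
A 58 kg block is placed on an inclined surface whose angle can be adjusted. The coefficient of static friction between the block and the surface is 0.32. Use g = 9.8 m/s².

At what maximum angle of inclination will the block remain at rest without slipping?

θ_max ≈ 17.7°

At the slip threshold, m g sin θ = μ_s · m g cos θ, so tan θ = μ_s.
θ_max = arctan(0.32) = 17.7°.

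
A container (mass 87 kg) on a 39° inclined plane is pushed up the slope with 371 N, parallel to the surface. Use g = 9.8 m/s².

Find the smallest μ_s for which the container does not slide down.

μ_s,min ≈ 0.25

N = m g cos θ = 662.6 N.
Friction must make up the shortfall along the incline: f = m g sin θ − P = 536.6 − 371 = 165.6 N.
At the threshold f = μ_s N, so μ_s,min = 165.6/662.6 = 0.25.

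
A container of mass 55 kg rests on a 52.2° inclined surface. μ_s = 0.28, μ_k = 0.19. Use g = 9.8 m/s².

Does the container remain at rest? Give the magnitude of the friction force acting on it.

f ≈ 62.8 N

N = m g cos θ = 330 N.
Down-slope weight component: m g sin θ = 426 N.
μ_s N = 92.5 N.
426 > 92.5 N, so it slides; kinetic friction f = μ_k N = 0.19×330 = 62.8 N.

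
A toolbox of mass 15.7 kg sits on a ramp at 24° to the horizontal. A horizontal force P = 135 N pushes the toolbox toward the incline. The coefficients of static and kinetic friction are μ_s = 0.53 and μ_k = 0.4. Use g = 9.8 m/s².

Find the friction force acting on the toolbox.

Normal direction: N = m g cos θ + P sin θ = 195.5 N.
Parallel to the incline: P cos θ − m g sin θ = 123.3 − 62.58 = 60.75 N; the friction needed to balance this is 60.75 N acting down the slope.
Maximum static friction: μ_s N = 0.53 × 195.5 = 103.6 N.
|f_req| = 60.75 ≤ 103.6 N → the toolbox is in equilibrium; friction equals the required value.

f ≈ 60.7 N (down the incline)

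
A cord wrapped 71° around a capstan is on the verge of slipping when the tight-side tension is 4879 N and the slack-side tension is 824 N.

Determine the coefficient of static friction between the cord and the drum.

μ ≈ 1.44

T₂/T₁ = e^{μβ} → μ = ln(T₂/T₁)/β.
β = 71° = 1.239 rad.
μ = ln(4879/824)/1.239 = ln(5.921)/1.239 = 1.44.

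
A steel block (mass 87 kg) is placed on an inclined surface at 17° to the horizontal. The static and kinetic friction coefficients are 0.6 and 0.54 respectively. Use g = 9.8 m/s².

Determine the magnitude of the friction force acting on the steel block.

The normal reaction is N = m g cos θ = 815.3 N.
For equilibrium along the incline, friction must balance the weight component: f = m g sin θ = 249.3 N up the slope.
Maximum static friction available: μ_s N = 0.6 × 815.3 = 489.2 N.
Since |249.3| ≤ 489.2 N, static friction is sufficient; f equals the required value, not μ_s N.

f ≈ 249 N (up the incline)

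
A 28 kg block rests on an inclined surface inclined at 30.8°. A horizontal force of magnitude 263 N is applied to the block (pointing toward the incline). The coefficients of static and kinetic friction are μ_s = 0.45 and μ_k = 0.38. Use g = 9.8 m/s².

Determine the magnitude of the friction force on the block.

The horizontal push has a component P sin θ into the surface, so N = m g cos θ + P sin θ = 235.7 + 134.7 = 370.4 N.
Along the incline, the net driving force (taking up-slope positive) is P cos θ − m g sin θ = 225.9 − 140.5 = 85.4 N, so equilibrium requires friction f = -85.4 N (down-slope).
The limit of static friction is μ_s N = 166.7 N.
|f_req| = 85.4 ≤ 166.7 N → the block is in equilibrium; friction equals the required value.

f ≈ 85.4 N (down the incline)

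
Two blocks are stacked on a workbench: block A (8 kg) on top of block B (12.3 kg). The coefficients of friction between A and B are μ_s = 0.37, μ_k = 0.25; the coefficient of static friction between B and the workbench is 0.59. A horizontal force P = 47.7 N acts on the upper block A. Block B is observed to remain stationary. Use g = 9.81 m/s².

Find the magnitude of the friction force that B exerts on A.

f ≈ 19.6 N

Normal force at the A–B interface: N₁ = m_A g = 78.48 N.
Maximum static friction on A from B: μ_s N₁ = 0.37×78.48 = 29.04 N.
Since P = 47.7 N > 29.04 N, A slides on B; the A–B friction is kinetic: f₁ = μ_k N₁ = 0.25×78.48 = 19.6 N.
By Newton's third law B feels 19.6 N forward from A. With B stationary, the floor's static friction on B balances it: f₂ = 19.6 N (well within μ_s(m_A+m_B)g = 117.5 N).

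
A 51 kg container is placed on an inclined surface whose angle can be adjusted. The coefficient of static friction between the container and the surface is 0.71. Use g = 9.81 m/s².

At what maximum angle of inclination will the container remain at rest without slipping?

At the slip threshold, m g sin θ = μ_s · m g cos θ, so tan θ = μ_s.
θ_max = arctan(0.71) = 35.4°.

θ_max ≈ 35.4°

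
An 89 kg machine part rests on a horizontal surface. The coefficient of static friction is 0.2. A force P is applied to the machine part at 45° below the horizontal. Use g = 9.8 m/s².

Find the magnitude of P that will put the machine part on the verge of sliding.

N = m g + P sin α (the push presses the machine part into the horizontal surface).
At impending slip, P cos α = μ_s N = μ_s (m g + P sin α).
Solving: P (cos α − μ_s sin α) = μ_s m g → P = 0.2×872/(cos 45° − 0.2 sin 45°) = 174/0.5657 = 308 N.

P ≈ 308 N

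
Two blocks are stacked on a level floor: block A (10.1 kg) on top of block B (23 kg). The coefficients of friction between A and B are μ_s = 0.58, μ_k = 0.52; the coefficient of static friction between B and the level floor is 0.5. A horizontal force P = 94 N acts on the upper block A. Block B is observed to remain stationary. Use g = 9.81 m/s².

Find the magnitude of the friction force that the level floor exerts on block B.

Between the blocks, N₁ = m_A g = 99.08 N.
So the A–B interface can sustain at most μ_s N₁ = 57.47 N of static friction.
P = 94 N exceeds that limit, so A slips over B and the interface friction becomes kinetic: f₁ = μ_k N₁ = 0.52×99.08 = 51.5 N.
B experiences an equal 51.5 N forward from A (third law). B is in equilibrium, so the floor supplies f₂ = 51.5 N of static friction (limit μ_s(m_A+m_B)g = 162.4 N, not exceeded).

f ≈ 51.5 N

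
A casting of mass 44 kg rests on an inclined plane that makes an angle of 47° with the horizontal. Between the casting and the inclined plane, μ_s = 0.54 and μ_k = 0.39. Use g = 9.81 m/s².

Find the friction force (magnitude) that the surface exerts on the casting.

f ≈ 115 N (up the incline)

The normal reaction is N = m g cos θ = 294.4 N.
Along the slope the weight component is m g sin θ = 315.7 N; friction must supply exactly this, acting up-slope.
The static-friction ceiling is μ_s N = 0.54 × 294.4 = 159 N.
Since |315.7| > 159 N, static friction cannot hold it; the casting slides down the incline and kinetic friction applies: f = μ_k N = 0.39 × 294.4 = 115 N.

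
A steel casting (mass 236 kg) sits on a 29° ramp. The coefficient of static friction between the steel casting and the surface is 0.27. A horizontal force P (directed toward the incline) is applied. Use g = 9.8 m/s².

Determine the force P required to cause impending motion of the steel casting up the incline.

At impending motion up the slope, friction acts down-slope at its limit: f = μ_s N.
Perpendicular to the incline: N = m g cos θ + P sin θ.
Along the incline: P cos θ = m g sin θ + μ_s N = m g sin θ + μ_s (m g cos θ + P sin θ).
Solving, P (cos θ − μ_s sin θ) = m g (sin θ + μ_s cos θ), so P = 236×9.8×(sin 29° + 0.27 cos 29°)/(cos 29° − 0.27 sin 29°) = 2310×0.721/0.7437 = 2240 N.

P ≈ 2240 N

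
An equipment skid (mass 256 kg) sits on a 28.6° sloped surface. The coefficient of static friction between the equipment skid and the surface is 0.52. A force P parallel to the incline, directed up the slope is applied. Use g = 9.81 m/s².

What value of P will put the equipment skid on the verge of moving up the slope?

At impending motion up the slope, friction acts down-slope at its limit: f = μ_s N.
P is parallel to the surface, so N = m g cos θ = 2200 N.
Along the incline: P = m g sin θ + μ_s N = 1200 + 0.52×2200 = 2350 N.

P ≈ 2350 N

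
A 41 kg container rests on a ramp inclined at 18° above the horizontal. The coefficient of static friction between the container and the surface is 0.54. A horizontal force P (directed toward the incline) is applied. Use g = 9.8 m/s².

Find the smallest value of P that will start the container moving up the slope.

At impending motion up the slope, friction acts down-slope at its limit: f = μ_s N.
Perpendicular to the incline: N = m g cos θ + P sin θ.
Along the incline: P cos θ = m g sin θ + μ_s N = m g sin θ + μ_s (m g cos θ + P sin θ).
Solving, P (cos θ − μ_s sin θ) = m g (sin θ + μ_s cos θ), so P = 41×9.8×(sin 18° + 0.54 cos 18°)/(cos 18° − 0.54 sin 18°) = 402×0.8226/0.7842 = 421 N.

P ≈ 421 N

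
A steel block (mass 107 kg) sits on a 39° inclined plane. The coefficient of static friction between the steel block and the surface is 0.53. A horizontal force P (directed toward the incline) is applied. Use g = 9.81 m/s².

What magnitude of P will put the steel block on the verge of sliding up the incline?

At impending motion up the slope, friction acts down-slope at its limit: f = μ_s N.
Perpendicular to the incline: N = m g cos θ + P sin θ.
Along the incline: P cos θ = m g sin θ + μ_s N = m g sin θ + μ_s (m g cos θ + P sin θ).
Solving, P (cos θ − μ_s sin θ) = m g (sin θ + μ_s cos θ), so P = 107×9.81×(sin 39° + 0.53 cos 39°)/(cos 39° − 0.53 sin 39°) = 1050×1.041/0.4436 = 2460 N.

P ≈ 2460 N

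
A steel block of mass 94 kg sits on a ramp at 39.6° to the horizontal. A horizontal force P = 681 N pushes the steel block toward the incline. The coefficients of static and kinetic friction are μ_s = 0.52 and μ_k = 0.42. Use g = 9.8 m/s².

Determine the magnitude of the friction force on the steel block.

The horizontal push has a component P sin θ into the surface, so N = m g cos θ + P sin θ = 709.8 + 434.1 = 1144 N.
Parallel to the incline: P cos θ − m g sin θ = 524.7 − 587.2 = -62.48 N; the friction needed to balance this is 62.48 N acting up the slope.
The limit of static friction is μ_s N = 594.8 N.
Since 62.48 N is within the 594.8 N limit, the steel block stays put and friction is exactly 62.5 N.

f ≈ 62.5 N (up the incline)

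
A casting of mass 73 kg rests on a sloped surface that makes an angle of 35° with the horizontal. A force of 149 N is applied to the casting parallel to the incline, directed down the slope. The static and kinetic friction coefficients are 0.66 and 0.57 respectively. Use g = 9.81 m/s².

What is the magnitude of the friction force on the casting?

f ≈ 334 N (up the incline)

The normal reaction is N = m g cos θ = 586.6 N.
For equilibrium along the incline the friction force must supply f = m g sin θ + P = 410.8 + 149 = 559.8 N (positive meaning up-slope).
The static-friction ceiling is μ_s N = 0.66 × 586.6 = 387.2 N.
|559.8| exceeds 387.2 N, so the casting slips down-slope; friction is kinetic, f = μ_k N = 0.57×586.6 = 334 N.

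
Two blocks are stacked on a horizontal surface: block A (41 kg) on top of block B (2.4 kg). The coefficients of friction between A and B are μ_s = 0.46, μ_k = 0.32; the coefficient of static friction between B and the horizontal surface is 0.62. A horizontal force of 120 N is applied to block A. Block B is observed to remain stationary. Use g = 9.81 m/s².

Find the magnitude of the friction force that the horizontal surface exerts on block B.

Normal force at the A–B interface: N₁ = m_A g = 402.2 N.
Maximum static friction on A from B: μ_s N₁ = 0.46×402.2 = 185 N.
Since P = 120 N ≤ 185 N, A does not slip on B; friction on A equals P = 120 N.
By Newton's third law B feels 120 N forward from A. With B stationary, the floor's static friction on B balances it: f₂ = 120 N (well within μ_s(m_A+m_B)g = 264 N).

f ≈ 120 N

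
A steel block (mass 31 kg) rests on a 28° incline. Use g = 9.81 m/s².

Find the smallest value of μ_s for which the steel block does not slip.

At the slip threshold m g sin θ = μ_s m g cos θ, so μ_s,min = tan θ.
μ_s,min = tan 28° = 0.532.

μ_s,min ≈ 0.532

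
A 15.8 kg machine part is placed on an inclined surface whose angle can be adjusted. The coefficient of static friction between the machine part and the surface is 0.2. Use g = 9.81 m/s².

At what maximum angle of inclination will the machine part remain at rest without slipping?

At the slip threshold, m g sin θ = μ_s · m g cos θ, so tan θ = μ_s.
θ_max = arctan(0.2) = 11.3°.

θ_max ≈ 11.3°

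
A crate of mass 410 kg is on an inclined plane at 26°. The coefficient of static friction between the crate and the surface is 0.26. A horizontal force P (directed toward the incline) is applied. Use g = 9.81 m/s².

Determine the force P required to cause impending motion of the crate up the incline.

At impending motion up the slope, friction acts down-slope at its limit: f = μ_s N.
Perpendicular to the incline: N = m g cos θ + P sin θ.
Along the incline: P cos θ = m g sin θ + μ_s N = m g sin θ + μ_s (m g cos θ + P sin θ).
Solving, P (cos θ − μ_s sin θ) = m g (sin θ + μ_s cos θ), so P = 410×9.81×(sin 26° + 0.26 cos 26°)/(cos 26° − 0.26 sin 26°) = 4020×0.6721/0.7848 = 3440 N.

P ≈ 3440 N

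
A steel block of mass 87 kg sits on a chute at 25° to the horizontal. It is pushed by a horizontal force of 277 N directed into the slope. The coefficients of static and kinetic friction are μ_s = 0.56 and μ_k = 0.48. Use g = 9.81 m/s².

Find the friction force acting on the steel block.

f ≈ 110 N (up the incline)

Resolve perpendicular to the incline: N = m g cos θ + P sin θ = 87×9.81×cos 25° + 277×sin 25° = 890.6 N.
Parallel to the incline: P cos θ − m g sin θ = 251 − 360.7 = -109.6 N; the friction needed to balance this is 109.6 N acting up the slope.
Maximum static friction: μ_s N = 0.56 × 890.6 = 498.7 N.
Since 109.6 N is within the 498.7 N limit, the steel block stays put and friction is exactly 110 N.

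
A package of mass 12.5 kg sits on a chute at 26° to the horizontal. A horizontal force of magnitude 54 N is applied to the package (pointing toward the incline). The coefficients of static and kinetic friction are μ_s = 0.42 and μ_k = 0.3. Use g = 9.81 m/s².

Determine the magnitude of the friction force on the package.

Resolve perpendicular to the incline: N = m g cos θ + P sin θ = 12.5×9.81×cos 26° + 54×sin 26° = 133.9 N.
Parallel to the incline: P cos θ − m g sin θ = 48.53 − 53.76 = -5.22 N; the friction needed to balance this is 5.22 N acting up the slope.
Maximum static friction: μ_s N = 0.42 × 133.9 = 56.23 N.
|f_req| = 5.22 ≤ 56.23 N → the package is in equilibrium; friction equals the required value.

f ≈ 5.22 N (up the incline)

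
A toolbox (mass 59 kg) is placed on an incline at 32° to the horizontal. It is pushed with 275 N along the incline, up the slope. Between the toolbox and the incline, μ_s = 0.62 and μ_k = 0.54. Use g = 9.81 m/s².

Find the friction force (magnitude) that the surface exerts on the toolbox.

f ≈ 31.7 N (up the incline)

Normal force: N = m g cos θ = 59 × 9.81 × cos 32° = 490.8 N.
For equilibrium along the incline the friction force must supply f = m g sin θ − P = 306.7 − 275 = 31.71 N (positive meaning up-slope).
The static-friction ceiling is μ_s N = 0.62 × 490.8 = 304.3 N.
Since |31.71| ≤ 304.3 N, static friction is sufficient; f equals the required value, not μ_s N.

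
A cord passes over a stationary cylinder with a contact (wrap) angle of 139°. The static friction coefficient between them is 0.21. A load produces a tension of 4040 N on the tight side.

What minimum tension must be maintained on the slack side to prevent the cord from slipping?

T_min ≈ 2430 N

Capstan equation at impending slip: T_tight/T_slack = e^{μβ}.
β = 139° = 2.426 rad; e^{μβ} = e^{0.21×2.426} = 1.664.
T_slack = T_tight / e^{μβ} = 4040 / 1.664 = 2430 N.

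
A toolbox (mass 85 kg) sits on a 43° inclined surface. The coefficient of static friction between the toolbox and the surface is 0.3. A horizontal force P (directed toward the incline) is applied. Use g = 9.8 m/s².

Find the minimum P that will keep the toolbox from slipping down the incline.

The toolbox tends to slide down (tan θ > μ_s), so at the point of impending slip friction acts up-slope at its limit: f = μ_s N.
Perpendicular to the incline: N = m g cos θ + P sin θ.
Along the incline: P cos θ + μ_s N = m g sin θ, i.e. P cos θ + μ_s (m g cos θ + P sin θ) = m g sin θ.
Solving, P (cos θ + μ_s sin θ) = m g (sin θ − μ_s cos θ), so P = 833×0.4626/0.936 = 412 N.

P_min ≈ 412 N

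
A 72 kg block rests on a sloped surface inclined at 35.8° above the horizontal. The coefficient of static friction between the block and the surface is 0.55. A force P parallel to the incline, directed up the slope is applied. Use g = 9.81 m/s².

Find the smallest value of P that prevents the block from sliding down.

P_min ≈ 98.1 N

The block tends to slide down (tan θ > μ_s), so at the point of impending slip friction acts up-slope at its limit: f = μ_s N.
P is parallel to the surface, so N = m g cos θ = 573 N.
Along the incline: P + μ_s N = m g sin θ, so P = 413 − 0.55×573 = 98.1 N.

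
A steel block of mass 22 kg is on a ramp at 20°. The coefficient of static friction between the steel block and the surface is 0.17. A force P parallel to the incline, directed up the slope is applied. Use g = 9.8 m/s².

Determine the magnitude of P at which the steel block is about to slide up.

P ≈ 108 N

At impending motion up the slope, friction acts down-slope at its limit: f = μ_s N.
P is parallel to the surface, so N = m g cos θ = 203 N.
Along the incline: P = m g sin θ + μ_s N = 73.7 + 0.17×203 = 108 N.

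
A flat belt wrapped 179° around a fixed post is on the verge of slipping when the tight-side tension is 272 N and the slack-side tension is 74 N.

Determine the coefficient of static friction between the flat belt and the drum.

μ ≈ 0.417

T₂/T₁ = e^{μβ} → μ = ln(T₂/T₁)/β.
β = 179° = 3.124 rad.
μ = ln(272/74)/3.124 = ln(3.676)/3.124 = 0.417.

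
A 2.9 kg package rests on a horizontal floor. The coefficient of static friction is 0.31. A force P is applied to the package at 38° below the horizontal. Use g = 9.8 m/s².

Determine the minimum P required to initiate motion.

N = m g + P sin α (the push presses the package into the horizontal floor).
At impending slip, P cos α = μ_s N = μ_s (m g + P sin α).
Solving: P (cos α − μ_s sin α) = μ_s m g → P = 0.31×28.4/(cos 38° − 0.31 sin 38°) = 8.81/0.5972 = 14.8 N.

P ≈ 14.8 N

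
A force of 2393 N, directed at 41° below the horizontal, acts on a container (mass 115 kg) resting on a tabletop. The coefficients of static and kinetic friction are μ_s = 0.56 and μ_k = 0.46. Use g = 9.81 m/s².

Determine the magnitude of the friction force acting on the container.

f ≈ 1240 N

Vertical equilibrium gives N = m g + P sin α = 2698 N.
For equilibrium, f = P cos α = 2393×cos 41° = 1806 N.
μ_s N = 0.56 × 2698 = 1511 N.
The required friction exceeds μ_s N, so the container moves and f = μ_k N = 1240 N.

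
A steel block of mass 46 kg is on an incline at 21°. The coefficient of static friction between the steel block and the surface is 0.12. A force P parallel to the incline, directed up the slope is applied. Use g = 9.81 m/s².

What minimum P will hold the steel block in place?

P_min ≈ 111 N

The steel block tends to slide down (tan θ > μ_s), so at the point of impending slip friction acts up-slope at its limit: f = μ_s N.
P is parallel to the surface, so N = m g cos θ = 421 N.
Along the incline: P + μ_s N = m g sin θ, so P = 162 − 0.12×421 = 111 N.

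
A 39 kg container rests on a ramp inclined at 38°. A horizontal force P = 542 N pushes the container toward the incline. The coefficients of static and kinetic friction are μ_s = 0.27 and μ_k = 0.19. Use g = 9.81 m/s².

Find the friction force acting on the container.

The horizontal push has a component P sin θ into the surface, so N = m g cos θ + P sin θ = 301.5 + 333.7 = 635.2 N.
Parallel to the incline: P cos θ − m g sin θ = 427.1 − 235.5 = 191.6 N; the friction needed to balance this is 191.6 N acting down the slope.
Maximum static friction: μ_s N = 0.27 × 635.2 = 171.5 N.
The required 191.6 N exceeds the static limit, so the container slides up-slope and f = μ_k N = 0.19×635.2 = 121 N.

f ≈ 121 N (down the incline)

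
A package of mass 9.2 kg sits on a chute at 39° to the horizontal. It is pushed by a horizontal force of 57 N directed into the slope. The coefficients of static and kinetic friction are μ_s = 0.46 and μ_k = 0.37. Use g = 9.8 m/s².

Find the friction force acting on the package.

f ≈ 12.4 N (up the incline)

Normal direction: N = m g cos θ + P sin θ = 105.9 N.
Parallel to the incline: P cos θ − m g sin θ = 44.3 − 56.74 = -12.44 N; the friction needed to balance this is 12.44 N acting up the slope.
The limit of static friction is μ_s N = 48.73 N.
Since 12.44 N is within the 48.73 N limit, the package stays put and friction is exactly 12.4 N.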